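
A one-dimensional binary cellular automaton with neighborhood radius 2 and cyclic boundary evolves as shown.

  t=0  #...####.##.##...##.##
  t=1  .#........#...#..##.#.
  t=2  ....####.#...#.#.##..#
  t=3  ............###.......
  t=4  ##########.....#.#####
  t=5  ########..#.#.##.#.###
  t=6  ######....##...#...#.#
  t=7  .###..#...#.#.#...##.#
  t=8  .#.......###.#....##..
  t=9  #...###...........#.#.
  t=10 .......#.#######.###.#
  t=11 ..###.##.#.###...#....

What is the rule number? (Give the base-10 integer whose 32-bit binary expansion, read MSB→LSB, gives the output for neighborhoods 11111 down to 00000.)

2172659301

  nb #####: next=#  (t=4,i=0, bit31=1)
  nb ####.: next=.  (t=0,i=6, bit30=0)
  nb ###.#: next=.  (t=0,i=7, bit29=0)
  nb ###..: next=.  (t=0,i=0, bit28=0)
  nb ##.##: next=.  (t=0,i=8, bit27=0)
  nb ##.#.: next=.  (t=1,i=19, bit26=0)
  nb ##..#: next=.  (t=2,i=19, bit25=0)
  nb ##...: next=#  (t=0,i=1, bit24=1)
  nb #.###: next=#  (t=0,i=20, bit23=1)
  nb #.##.: next=.  (t=0,i=9, bit22=0)
  nb #.#.#: next=.  (t=2,i=15, bit21=0)
  nb #.#..: next=.  (t=1,i=20, bit20=0)
  nb #..##: next=.  (t=1,i=16, bit19=0)
  nb #..#.: next=.  (t=1,i=0, bit18=0)
  nb #...#: next=.  (t=0,i=2, bit17=0)
  nb #....: next=.  (t=1,i=3, bit16=0)
  nb .####: next=.  (t=0,i=5, bit15=0)
  nb .###.: next=.  (t=0,i=21, bit14=0)
  nb .##.#: next=#  (t=0,i=10, bit13=1)
  nb .##..: next=.  (t=0,i=13, bit12=0)
  nb .#.##: next=.  (t=2,i=16, bit11=0)
  nb .#.#.: next=#  (t=2,i=14, bit10=1)
  nb .#..#: next=#  (t=1,i=15, bit9=1)
  nb .#...: next=.  (t=1,i=2, bit8=0)
  nb ..###: next=.  (t=0,i=4, bit7=0)
  nb ..##.: next=#  (t=0,i=17, bit6=1)
  nb ..#.#: next=#  (t=2,i=13, bit5=1)
  nb ..#..: next=.  (t=1,i=1, bit4=0)
  nb ...##: next=.  (t=0,i=3, bit3=0)
  nb ...#.: next=#  (t=1,i=9, bit2=1)
  nb ....#: next=.  (t=1,i=8, bit1=0)
  nb .....: next=#  (t=1,i=4, bit0=1)
  bits 10000001100000000010011001100101 = 2172659301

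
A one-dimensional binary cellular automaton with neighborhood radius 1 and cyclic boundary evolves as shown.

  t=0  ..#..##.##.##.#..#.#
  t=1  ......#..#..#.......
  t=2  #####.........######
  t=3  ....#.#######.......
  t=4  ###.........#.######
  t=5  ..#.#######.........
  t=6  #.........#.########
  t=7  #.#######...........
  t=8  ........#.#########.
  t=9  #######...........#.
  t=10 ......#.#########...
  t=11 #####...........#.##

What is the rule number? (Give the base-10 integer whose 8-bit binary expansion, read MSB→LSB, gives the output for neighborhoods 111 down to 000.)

  ### -> .   bit 7 = 0  t=2,i=0
  ##. -> #   bit 6 = 1  t=0,i=6
  #.# -> .   bit 5 = 0  t=0,i=7
  #.. -> .   bit 4 = 0  t=0,i=0
  .## -> .   bit 3 = 0  t=0,i=5
  .#. -> .   bit 2 = 0  t=0,i=2
  ..# -> .   bit 1 = 0  t=0,i=1
  ... -> #   bit 0 = 1  t=1,i=0
  bits 01000001 = 65

65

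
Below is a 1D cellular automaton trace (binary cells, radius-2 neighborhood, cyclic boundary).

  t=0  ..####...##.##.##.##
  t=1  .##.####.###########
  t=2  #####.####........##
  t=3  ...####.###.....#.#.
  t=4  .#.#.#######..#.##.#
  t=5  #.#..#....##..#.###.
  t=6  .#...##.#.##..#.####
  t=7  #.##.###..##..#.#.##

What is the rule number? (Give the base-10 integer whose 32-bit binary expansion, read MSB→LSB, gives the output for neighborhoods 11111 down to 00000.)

2110420466

  ##### -> .   bit 31 = 0  t=1,i=11
  ####. -> #   bit 30 = 1  t=0,i=4
  ###.# -> #   bit 29 = 1  t=1,i=7
  ###.. -> #   bit 28 = 1  t=0,i=5
  ##.## -> #   bit 27 = 1  t=0,i=11
  ##.#. -> #   bit 26 = 1  t=4,i=18
  ##..# -> .   bit 25 = 0  t=0,i=0
  ##... -> #   bit 24 = 1  t=0,i=6
  #.### -> #   bit 23 = 1  t=1,i=4
  #.##. -> #   bit 22 = 1  t=0,i=12
  #.#.# -> .   bit 21 = 0  t=4,i=1
  #.#.. -> .   bit 20 = 0  t=3,i=18
  #..## -> #   bit 19 = 1  t=0,i=1
  #..#. -> .   bit 18 = 0  t=4,i=13
  #...# -> #   bit 17 = 1  t=0,i=7
  #.... -> .   bit 16 = 0  t=2,i=11
  .#### -> .   bit 15 = 0  t=0,i=3
  .###. -> #   bit 14 = 1  t=3,i=9
  .##.# -> #   bit 13 = 1  t=0,i=10
  .##.. -> #   bit 12 = 1  t=0,i=19
  .#.## -> .   bit 11 = 0  t=4,i=4
  .#.#. -> #   bit 10 = 1  t=3,i=17
  .#..# -> .   bit 9 = 0  t=5,i=3
  .#... -> #   bit 8 = 1  t=3,i=19
  ..### -> #   bit 7 = 1  t=0,i=2
  ..##. -> #   bit 6 = 1  t=0,i=9
  ..#.# -> #   bit 5 = 1  t=3,i=16
  ..#.. -> #   bit 4 = 1  t=5,i=5
  ...## -> .   bit 3 = 0  t=0,i=8
  ...#. -> .   bit 2 = 0  t=3,i=15
  ....# -> #   bit 1 = 1  t=2,i=16
  ..... -> .   bit 0 = 0  t=2,i=12
  bits 01111101110010100111010111110010 = 2110420466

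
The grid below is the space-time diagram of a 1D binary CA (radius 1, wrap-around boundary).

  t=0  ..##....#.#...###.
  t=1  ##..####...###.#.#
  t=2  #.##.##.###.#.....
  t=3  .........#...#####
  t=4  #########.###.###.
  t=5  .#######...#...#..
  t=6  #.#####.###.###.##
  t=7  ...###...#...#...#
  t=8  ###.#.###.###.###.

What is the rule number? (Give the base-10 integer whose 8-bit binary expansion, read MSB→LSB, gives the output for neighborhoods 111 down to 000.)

147

  ### -> #   bit 7 = 1  t=0,i=15
  ##. -> .   bit 6 = 0  t=0,i=3
  #.# -> .   bit 5 = 0  t=0,i=9
  #.. -> #   bit 4 = 1  t=0,i=4
  .## -> .   bit 3 = 0  t=0,i=2
  .#. -> .   bit 2 = 0  t=0,i=8
  ..# -> #   bit 1 = 1  t=0,i=1
  ... -> #   bit 0 = 1  t=0,i=0
  bits 10010011 = 147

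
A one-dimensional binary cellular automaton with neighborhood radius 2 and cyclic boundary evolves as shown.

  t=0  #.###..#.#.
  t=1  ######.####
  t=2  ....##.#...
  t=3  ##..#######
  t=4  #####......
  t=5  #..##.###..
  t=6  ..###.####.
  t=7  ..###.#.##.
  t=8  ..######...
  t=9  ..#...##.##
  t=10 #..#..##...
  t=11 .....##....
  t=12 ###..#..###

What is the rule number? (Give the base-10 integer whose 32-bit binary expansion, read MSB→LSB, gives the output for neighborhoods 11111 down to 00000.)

  [31] ##### => .  t=1,i=0
  [30] ####. => #  t=1,i=4
  [29] ###.# => #  t=1,i=5
  [28] ###.. => #  t=0,i=4
  [27] ##.## => .  t=1,i=6
  [26] ##.#. => #  t=2,i=6
  [25] ##..# => #  t=0,i=5
  [24] ##... => .  t=4,i=5
  [23] #.### => #  t=0,i=2
  [22] #.##. => .  t=7,i=8
  [21] #.#.# => #  t=0,i=0
  [20] #.#.. => #  t=2,i=7
  [19] #..## => #  t=3,i=3
  [18] #..#. => .  t=0,i=6
  [17] #...# => .  t=6,i=0
  [16] #.... => #  t=2,i=9
  [15] .#### => .  t=1,i=8
  [14] .###. => #  t=0,i=3
  [13] .##.# => #  t=2,i=5
  [12] .##.. => .  t=7,i=9
  [11] .#.## => #  t=0,i=1
  [10] .#.#. => #  t=0,i=8
  [9] .#..# => .  t=5,i=1
  [8] .#... => #  t=2,i=8
  [7] ..### => #  t=3,i=4
  [6] ..##. => #  t=2,i=4
  [5] ..#.# => #  t=0,i=7
  [4] ..#.. => .  t=5,i=0
  [3] ...## => .  t=2,i=3
  [2] ...#. => .  t=10,i=10
  [1] ....# => .  t=2,i=2
  [0] ..... => #  t=2,i=0
  bits 01110110101110010110110111100001 = 1991863777

1991863777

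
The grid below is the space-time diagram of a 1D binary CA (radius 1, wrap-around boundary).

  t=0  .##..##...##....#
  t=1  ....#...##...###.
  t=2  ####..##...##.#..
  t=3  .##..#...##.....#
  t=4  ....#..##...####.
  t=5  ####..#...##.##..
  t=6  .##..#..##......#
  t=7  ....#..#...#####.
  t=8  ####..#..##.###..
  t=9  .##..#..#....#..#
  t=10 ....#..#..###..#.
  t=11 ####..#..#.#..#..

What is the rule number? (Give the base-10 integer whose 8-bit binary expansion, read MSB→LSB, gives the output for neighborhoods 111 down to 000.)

131

  ###|#  b7=1 t=1,i=14
  ##.|.  b6=0 t=0,i=2
  #.#|.  b5=0 t=0,i=0
  #..|.  b4=0 t=0,i=3
  .##|.  b3=0 t=0,i=1
  .#.|.  b2=0 t=0,i=16
  ..#|#  b1=1 t=0,i=4
  ...|#  b0=1 t=0,i=8
  bits 10000011 = 131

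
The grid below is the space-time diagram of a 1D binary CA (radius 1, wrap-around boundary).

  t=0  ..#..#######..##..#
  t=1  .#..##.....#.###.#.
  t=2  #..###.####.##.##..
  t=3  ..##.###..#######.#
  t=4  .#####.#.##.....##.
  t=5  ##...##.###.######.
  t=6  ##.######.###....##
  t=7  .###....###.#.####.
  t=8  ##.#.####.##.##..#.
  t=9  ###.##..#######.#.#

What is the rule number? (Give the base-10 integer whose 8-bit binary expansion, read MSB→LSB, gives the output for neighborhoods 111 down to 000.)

107

  [7] ### => .  t=0,i=6
  [6] ##. => #  t=0,i=11
  [5] #.# => #  t=1,i=12
  [4] #.. => .  t=0,i=0
  [3] .## => #  t=0,i=5
  [2] .#. => .  t=0,i=2
  [1] ..# => #  t=0,i=1
  [0] ... => #  t=1,i=7
  bits 01101011 = 107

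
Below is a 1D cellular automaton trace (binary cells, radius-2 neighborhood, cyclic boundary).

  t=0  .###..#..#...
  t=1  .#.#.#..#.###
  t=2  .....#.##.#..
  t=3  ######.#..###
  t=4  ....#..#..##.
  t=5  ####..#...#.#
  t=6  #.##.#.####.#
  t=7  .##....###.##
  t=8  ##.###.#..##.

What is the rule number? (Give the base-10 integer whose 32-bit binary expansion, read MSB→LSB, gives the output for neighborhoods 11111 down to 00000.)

  [31] ##### => .  t=3,i=0
  [30] ####. => #  t=3,i=4
  [29] ###.# => .  t=1,i=12
  [28] ###.. => #  t=0,i=3
  [27] ##.## => #  t=6,i=1
  [26] ##.#. => .  t=1,i=0
  [25] ##..# => .  t=0,i=4
  [24] ##... => #  t=4,i=12
  [23] #.### => #  t=1,i=10
  [22] #.##. => #  t=2,i=7
  [21] #.#.# => .  t=1,i=1
  [20] #.#.. => #  t=1,i=5
  [19] #..## => .  t=3,i=9
  [18] #..#. => #  t=0,i=5
  [17] #...# => #  t=5,i=8
  [16] #.... => #  t=0,i=11
  [15] .#### => #  t=3,i=11
  [14] .###. => .  t=0,i=2
  [13] .##.# => .  t=2,i=8
  [12] .##.. => .  t=4,i=11
  [11] .#.## => .  t=1,i=9
  [10] .#.#. => .  t=1,i=2
  [9] .#..# => .  t=0,i=7
  [8] .#... => #  t=0,i=10
  [7] ..### => #  t=0,i=1
  [6] ..##. => #  t=4,i=10
  [5] ..#.# => #  t=1,i=8
  [4] ..#.. => .  t=0,i=6
  [3] ...## => .  t=0,i=0
  [2] ...#. => #  t=2,i=4
  [1] ....# => #  t=0,i=12
  [0] ..... => #  t=2,i=0
  bits 01011001110101111000000111100111 = 1507295719

1507295719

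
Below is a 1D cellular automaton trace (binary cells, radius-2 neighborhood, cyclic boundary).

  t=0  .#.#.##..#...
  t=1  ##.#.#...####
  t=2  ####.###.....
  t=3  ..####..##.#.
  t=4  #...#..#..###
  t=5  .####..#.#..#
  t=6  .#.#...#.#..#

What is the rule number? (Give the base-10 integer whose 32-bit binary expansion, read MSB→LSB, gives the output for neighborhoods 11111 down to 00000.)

  ##### -> .   bit 31 = 0  t=1,i=11
  ####. -> #   bit 30 = 1  t=1,i=0
  ###.# -> #   bit 29 = 1  t=1,i=1
  ###.. -> .   bit 28 = 0  t=2,i=7
  ##.## -> #   bit 27 = 1  t=2,i=4
  ##.#. -> #   bit 26 = 1  t=1,i=2
  ##..# -> .   bit 25 = 0  t=0,i=7
  ##... -> #   bit 24 = 1  t=2,i=8
  #.### -> #   bit 23 = 1  t=2,i=5
  #.##. -> #   bit 22 = 1  t=0,i=5
  #.#.# -> #   bit 21 = 1  t=0,i=3
  #.#.. -> #   bit 20 = 1  t=1,i=5
  #..## -> #   bit 19 = 1  t=3,i=7
  #..#. -> .   bit 18 = 0  t=0,i=8
  #...# -> #   bit 17 = 1  t=1,i=7
  #.... -> #   bit 16 = 1  t=0,i=11
  .#### -> .   bit 15 = 0  t=1,i=10
  .###. -> .   bit 14 = 0  t=2,i=6
  .##.# -> .   bit 13 = 0  t=3,i=9
  .##.. -> .   bit 12 = 0  t=0,i=6
  .#.## -> .   bit 11 = 0  t=0,i=4
  .#.#. -> .   bit 10 = 0  t=0,i=2
  .#..# -> .   bit 9 = 0  t=4,i=5
  .#... -> #   bit 8 = 1  t=0,i=10
  ..### -> .   bit 7 = 0  t=1,i=9
  ..##. -> .   bit 6 = 0  t=3,i=8
  ..#.# -> #   bit 5 = 1  t=0,i=1
  ..#.. -> #   bit 4 = 1  t=0,i=9
  ...## -> .   bit 3 = 0  t=1,i=8
  ...#. -> #   bit 2 = 1  t=0,i=0
  ....# -> #   bit 1 = 1  t=0,i=12
  ..... -> .   bit 0 = 0  t=2,i=10
  bits 01101101111110110000000100110110 = 1845166390

1845166390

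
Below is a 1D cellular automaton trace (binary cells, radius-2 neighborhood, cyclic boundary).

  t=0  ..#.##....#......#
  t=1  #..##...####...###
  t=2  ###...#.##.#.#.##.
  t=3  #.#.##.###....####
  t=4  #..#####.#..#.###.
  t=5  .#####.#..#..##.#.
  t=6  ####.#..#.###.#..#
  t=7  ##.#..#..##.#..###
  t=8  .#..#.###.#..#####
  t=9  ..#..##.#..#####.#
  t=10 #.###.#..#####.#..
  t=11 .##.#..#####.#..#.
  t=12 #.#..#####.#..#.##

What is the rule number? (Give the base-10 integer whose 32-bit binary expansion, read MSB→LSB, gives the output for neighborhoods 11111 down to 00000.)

  nb #####: next=#  (t=3,i=16, bit31=1)
  nb ####.: next=.  (t=1,i=10, bit30=0)
  nb ###.#: next=#  (t=3,i=0, bit29=1)
  nb ###..: next=#  (t=1,i=0, bit28=1)
  nb ##.##: next=#  (t=2,i=17, bit27=1)
  nb ##.#.: next=.  (t=2,i=10, bit26=0)
  nb ##..#: next=#  (t=1,i=1, bit25=1)
  nb ##...: next=.  (t=0,i=6, bit24=0)
  nb #.###: next=#  (t=2,i=0, bit23=1)
  nb #.##.: next=#  (t=0,i=4, bit22=1)
  nb #.#.#: next=.  (t=2,i=11, bit21=0)
  nb #.#..: next=.  (t=4,i=0, bit20=0)
  nb #..##: next=#  (t=1,i=2, bit19=1)
  nb #..#.: next=.  (t=0,i=1, bit18=0)
  nb #...#: next=#  (t=1,i=6, bit17=1)
  nb #....: next=.  (t=0,i=7, bit16=0)
  nb .####: next=#  (t=1,i=9, bit15=1)
  nb .###.: next=.  (t=2,i=1, bit14=0)
  nb .##.#: next=#  (t=2,i=9, bit13=1)
  nb .##..: next=.  (t=0,i=5, bit12=0)
  nb .#.##: next=#  (t=0,i=3, bit11=1)
  nb .#.#.: next=.  (t=2,i=12, bit10=0)
  nb .#..#: next=#  (t=0,i=0, bit9=1)
  nb .#...: next=#  (t=0,i=11, bit8=1)
  nb ..###: next=#  (t=1,i=8, bit7=1)
  nb ..##.: next=.  (t=1,i=3, bit6=0)
  nb ..#.#: next=.  (t=0,i=2, bit5=0)
  nb ..#..: next=#  (t=0,i=10, bit4=1)
  nb ...##: next=.  (t=1,i=7, bit3=0)
  nb ...#.: next=#  (t=0,i=9, bit2=1)
  nb ....#: next=#  (t=0,i=8, bit1=1)
  nb .....: next=.  (t=0,i=13, bit0=0)
  bits 10111010110010101010101110010110 = 3133844374

3133844374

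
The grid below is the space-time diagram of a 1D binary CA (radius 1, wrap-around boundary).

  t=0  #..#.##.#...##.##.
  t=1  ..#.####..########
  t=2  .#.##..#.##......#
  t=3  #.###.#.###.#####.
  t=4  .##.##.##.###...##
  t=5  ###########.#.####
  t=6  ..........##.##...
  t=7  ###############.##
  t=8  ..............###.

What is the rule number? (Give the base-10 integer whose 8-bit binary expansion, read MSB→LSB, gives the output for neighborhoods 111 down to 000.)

107

  ### -> .   bit 7 = 0  t=1,i=5
  ##. -> #   bit 6 = 1  t=0,i=6
  #.# -> #   bit 5 = 1  t=0,i=4
  #.. -> .   bit 4 = 0  t=0,i=1
  .## -> #   bit 3 = 1  t=0,i=5
  .#. -> .   bit 2 = 0  t=0,i=0
  ..# -> #   bit 1 = 1  t=0,i=2
  ... -> #   bit 0 = 1  t=0,i=10
  bits 01101011 = 107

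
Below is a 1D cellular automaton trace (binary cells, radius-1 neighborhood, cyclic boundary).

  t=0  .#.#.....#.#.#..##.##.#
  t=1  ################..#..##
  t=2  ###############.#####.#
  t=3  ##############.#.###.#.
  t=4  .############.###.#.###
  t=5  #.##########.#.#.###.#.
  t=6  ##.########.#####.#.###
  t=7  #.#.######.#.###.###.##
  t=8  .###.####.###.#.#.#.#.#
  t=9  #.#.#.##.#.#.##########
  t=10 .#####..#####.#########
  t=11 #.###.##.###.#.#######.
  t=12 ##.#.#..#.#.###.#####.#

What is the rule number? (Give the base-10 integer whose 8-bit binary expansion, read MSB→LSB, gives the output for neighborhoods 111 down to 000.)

  nb ###: next=#  (t=1,i=0, bit7=1)
  nb ##.: next=.  (t=0,i=17, bit6=0)
  nb #.#: next=#  (t=0,i=0, bit5=1)
  nb #..: next=#  (t=0,i=4, bit4=1)
  nb .##: next=.  (t=0,i=16, bit3=0)
  nb .#.: next=#  (t=0,i=1, bit2=1)
  nb ..#: next=#  (t=0,i=8, bit1=1)
  nb ...: next=#  (t=0,i=5, bit0=1)
  bits 10110111 = 183

183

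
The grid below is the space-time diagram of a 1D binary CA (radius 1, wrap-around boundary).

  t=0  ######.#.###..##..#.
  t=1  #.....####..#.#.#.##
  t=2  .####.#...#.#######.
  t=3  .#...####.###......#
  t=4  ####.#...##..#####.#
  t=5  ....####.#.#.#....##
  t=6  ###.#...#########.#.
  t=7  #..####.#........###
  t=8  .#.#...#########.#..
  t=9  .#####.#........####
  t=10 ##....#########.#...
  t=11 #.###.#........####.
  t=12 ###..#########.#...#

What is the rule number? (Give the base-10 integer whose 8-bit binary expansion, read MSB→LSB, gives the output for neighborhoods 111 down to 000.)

61

  nb ###: next=.  (t=0,i=1, bit7=0)
  nb ##.: next=.  (t=0,i=5, bit6=0)
  nb #.#: next=#  (t=0,i=6, bit5=1)
  nb #..: next=#  (t=0,i=12, bit4=1)
  nb .##: next=#  (t=0,i=0, bit3=1)
  nb .#.: next=#  (t=0,i=7, bit2=1)
  nb ..#: next=.  (t=0,i=13, bit1=0)
  nb ...: next=#  (t=1,i=2, bit0=1)
  bits 00111101 = 61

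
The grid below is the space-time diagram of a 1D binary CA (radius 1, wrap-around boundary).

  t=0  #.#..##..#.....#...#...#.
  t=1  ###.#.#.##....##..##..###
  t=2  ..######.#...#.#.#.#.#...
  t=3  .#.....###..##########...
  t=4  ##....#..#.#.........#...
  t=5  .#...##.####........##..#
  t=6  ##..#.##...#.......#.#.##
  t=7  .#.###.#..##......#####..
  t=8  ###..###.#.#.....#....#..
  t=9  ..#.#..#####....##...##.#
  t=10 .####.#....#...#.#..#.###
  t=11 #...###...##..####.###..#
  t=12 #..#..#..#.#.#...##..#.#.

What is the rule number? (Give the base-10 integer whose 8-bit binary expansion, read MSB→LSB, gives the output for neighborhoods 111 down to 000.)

102

  ###|.  b7=0 t=1,i=0
  ##.|#  b6=1 t=0,i=6
  #.#|#  b5=1 t=0,i=1
  #..|.  b4=0 t=0,i=3
  .##|.  b3=0 t=0,i=5
  .#.|#  b2=1 t=0,i=0
  ..#|#  b1=1 t=0,i=4
  ...|.  b0=0 t=0,i=11
  bits 01100110 = 102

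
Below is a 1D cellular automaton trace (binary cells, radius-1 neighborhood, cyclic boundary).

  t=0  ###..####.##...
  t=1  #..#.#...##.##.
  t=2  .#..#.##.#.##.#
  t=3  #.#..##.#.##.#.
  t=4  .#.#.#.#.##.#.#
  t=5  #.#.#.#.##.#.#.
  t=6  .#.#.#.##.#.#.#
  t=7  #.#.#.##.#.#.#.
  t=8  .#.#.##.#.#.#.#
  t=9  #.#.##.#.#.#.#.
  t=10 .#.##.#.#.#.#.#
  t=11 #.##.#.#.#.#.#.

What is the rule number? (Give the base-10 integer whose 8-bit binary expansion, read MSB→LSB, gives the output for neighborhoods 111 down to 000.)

57

  ###|.  b7=0 t=0,i=1
  ##.|.  b6=0 t=0,i=2
  #.#|#  b5=1 t=0,i=9
  #..|#  b4=1 t=0,i=3
  .##|#  b3=1 t=0,i=0
  .#.|.  b2=0 t=1,i=0
  ..#|.  b1=0 t=0,i=4
  ...|#  b0=1 t=0,i=13
  bits 00111001 = 57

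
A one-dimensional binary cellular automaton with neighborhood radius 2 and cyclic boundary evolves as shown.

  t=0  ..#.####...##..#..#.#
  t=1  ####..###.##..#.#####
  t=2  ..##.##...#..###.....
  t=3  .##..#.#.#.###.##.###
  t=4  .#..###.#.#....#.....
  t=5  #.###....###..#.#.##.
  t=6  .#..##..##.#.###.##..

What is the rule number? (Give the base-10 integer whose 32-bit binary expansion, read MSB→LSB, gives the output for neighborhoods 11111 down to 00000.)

1364987885

  ##### -> .   bit 31 = 0  t=1,i=0
  ####. -> #   bit 30 = 1  t=0,i=6
  ###.# -> .   bit 29 = 0  t=1,i=8
  ###.. -> #   bit 28 = 1  t=0,i=7
  ##.## -> .   bit 27 = 0  t=1,i=9
  ##.#. -> .   bit 26 = 0  t=4,i=7
  ##..# -> .   bit 25 = 0  t=0,i=13
  ##... -> #   bit 24 = 1  t=0,i=8
  #.### -> .   bit 23 = 0  t=0,i=4
  #.##. -> #   bit 22 = 1  t=1,i=10
  #.#.# -> .   bit 21 = 0  t=3,i=7
  #.#.. -> #   bit 20 = 1  t=0,i=20
  #..## -> #   bit 19 = 1  t=1,i=5
  #..#. -> #   bit 18 = 1  t=0,i=1
  #...# -> .   bit 17 = 0  t=0,i=9
  #.... -> .   bit 16 = 0  t=2,i=17
  .#### -> .   bit 15 = 0  t=0,i=5
  .###. -> .   bit 14 = 0  t=1,i=7
  .##.# -> .   bit 13 = 0  t=2,i=3
  .##.. -> .   bit 12 = 0  t=0,i=12
  .#.## -> #   bit 11 = 1  t=0,i=3
  .#.#. -> #   bit 10 = 1  t=0,i=19
  .#..# -> #   bit 9 = 1  t=0,i=0
  .#... -> #   bit 8 = 1  t=4,i=11
  ..### -> #   bit 7 = 1  t=1,i=6
  ..##. -> #   bit 6 = 1  t=0,i=11
  ..#.# -> #   bit 5 = 1  t=0,i=2
  ..#.. -> .   bit 4 = 0  t=0,i=15
  ...## -> #   bit 3 = 1  t=0,i=10
  ...#. -> #   bit 2 = 1  t=2,i=9
  ....# -> .   bit 1 = 0  t=2,i=0
  ..... -> #   bit 0 = 1  t=2,i=18
  bits 01010001010111000000111111101101 = 1364987885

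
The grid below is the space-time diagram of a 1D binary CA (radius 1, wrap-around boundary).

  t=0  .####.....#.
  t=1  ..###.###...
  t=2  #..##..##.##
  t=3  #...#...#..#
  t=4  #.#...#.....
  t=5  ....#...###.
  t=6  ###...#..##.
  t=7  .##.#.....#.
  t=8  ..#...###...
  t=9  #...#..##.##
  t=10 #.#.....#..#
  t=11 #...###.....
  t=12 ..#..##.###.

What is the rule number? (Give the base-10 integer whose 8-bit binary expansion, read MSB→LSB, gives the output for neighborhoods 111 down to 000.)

  [7] ### => #  t=0,i=2
  [6] ##. => #  t=0,i=4
  [5] #.# => .  t=1,i=5
  [4] #.. => .  t=0,i=5
  [3] .## => .  t=0,i=1
  [2] .#. => .  t=0,i=10
  [1] ..# => .  t=0,i=0
  [0] ... => #  t=0,i=6
  bits 11000001 = 193

193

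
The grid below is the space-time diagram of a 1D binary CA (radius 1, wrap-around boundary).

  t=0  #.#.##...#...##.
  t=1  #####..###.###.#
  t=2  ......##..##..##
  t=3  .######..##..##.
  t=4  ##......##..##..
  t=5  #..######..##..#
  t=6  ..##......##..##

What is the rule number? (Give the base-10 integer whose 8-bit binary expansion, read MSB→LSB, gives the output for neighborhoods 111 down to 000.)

  ###|.  b7=0 t=1,i=0
  ##.|.  b6=0 t=0,i=5
  #.#|#  b5=1 t=0,i=1
  #..|.  b4=0 t=0,i=6
  .##|#  b3=1 t=0,i=4
  .#.|#  b2=1 t=0,i=0
  ..#|#  b1=1 t=0,i=8
  ...|#  b0=1 t=0,i=7
  bits 00101111 = 47

47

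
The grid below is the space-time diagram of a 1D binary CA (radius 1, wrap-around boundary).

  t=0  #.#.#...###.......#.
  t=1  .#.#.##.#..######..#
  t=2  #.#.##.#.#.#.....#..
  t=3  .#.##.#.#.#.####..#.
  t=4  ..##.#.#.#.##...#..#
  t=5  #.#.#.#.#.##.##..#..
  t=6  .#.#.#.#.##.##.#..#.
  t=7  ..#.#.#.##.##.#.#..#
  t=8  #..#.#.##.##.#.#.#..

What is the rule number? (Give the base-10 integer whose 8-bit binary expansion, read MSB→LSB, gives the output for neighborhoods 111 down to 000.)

57

  ### -> .   bit 7 = 0  t=0,i=9
  ##. -> .   bit 6 = 0  t=0,i=10
  #.# -> #   bit 5 = 1  t=0,i=1
  #.. -> #   bit 4 = 1  t=0,i=5
  .## -> #   bit 3 = 1  t=0,i=8
  .#. -> .   bit 2 = 0  t=0,i=0
  ..# -> .   bit 1 = 0  t=0,i=7
  ... -> #   bit 0 = 1  t=0,i=6
  bits 00111001 = 57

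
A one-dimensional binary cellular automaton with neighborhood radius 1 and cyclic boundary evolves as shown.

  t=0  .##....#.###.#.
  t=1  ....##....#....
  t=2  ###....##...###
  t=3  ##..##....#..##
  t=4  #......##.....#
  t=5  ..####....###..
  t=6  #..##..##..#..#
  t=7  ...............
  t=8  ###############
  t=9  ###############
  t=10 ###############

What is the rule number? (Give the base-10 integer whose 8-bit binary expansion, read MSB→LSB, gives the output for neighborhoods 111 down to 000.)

  [7] ### => #  t=0,i=10
  [6] ##. => .  t=0,i=2
  [5] #.# => .  t=0,i=8
  [4] #.. => .  t=0,i=3
  [3] .## => .  t=0,i=1
  [2] .#. => .  t=0,i=7
  [1] ..# => .  t=0,i=0
  [0] ... => #  t=0,i=4
  bits 10000001 = 129

129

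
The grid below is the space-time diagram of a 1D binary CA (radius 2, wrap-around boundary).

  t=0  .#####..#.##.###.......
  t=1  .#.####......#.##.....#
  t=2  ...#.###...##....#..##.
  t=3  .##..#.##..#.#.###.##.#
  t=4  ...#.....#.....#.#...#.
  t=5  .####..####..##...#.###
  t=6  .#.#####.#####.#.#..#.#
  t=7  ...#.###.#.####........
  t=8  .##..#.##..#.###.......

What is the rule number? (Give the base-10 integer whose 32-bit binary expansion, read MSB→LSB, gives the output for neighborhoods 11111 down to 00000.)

  nb #####: next=#  (t=0,i=3, bit31=1)
  nb ####.: next=#  (t=0,i=4, bit30=1)
  nb ###.#: next=#  (t=3,i=17, bit29=1)
  nb ###..: next=#  (t=0,i=5, bit28=1)
  nb ##.##: next=.  (t=0,i=12, bit27=0)
  nb ##.#.: next=#  (t=3,i=21, bit26=1)
  nb ##..#: next=#  (t=0,i=6, bit25=1)
  nb ##...: next=#  (t=0,i=16, bit24=1)
  nb #.###: next=#  (t=0,i=13, bit23=1)
  nb #.##.: next=.  (t=0,i=10, bit22=0)
  nb #.#.#: next=.  (t=1,i=1, bit21=0)
  nb #.#..: next=.  (t=4,i=17, bit20=0)
  nb #..##: next=#  (t=2,i=19, bit19=1)
  nb #..#.: next=.  (t=0,i=7, bit18=0)
  nb #...#: next=.  (t=2,i=9, bit17=0)
  nb #....: next=.  (t=0,i=17, bit16=0)
  nb .####: next=.  (t=0,i=2, bit15=0)
  nb .###.: next=.  (t=0,i=14, bit14=0)
  nb .##.#: next=.  (t=0,i=11, bit13=0)
  nb .##..: next=.  (t=1,i=16, bit12=0)
  nb .#.##: next=.  (t=0,i=9, bit11=0)
  nb .#.#.: next=.  (t=1,i=0, bit10=0)
  nb .#..#: next=.  (t=2,i=18, bit9=0)
  nb .#...: next=#  (t=4,i=4, bit8=1)
  nb ..###: next=#  (t=0,i=1, bit7=1)
  nb ..##.: next=#  (t=2,i=11, bit6=1)
  nb ..#.#: next=.  (t=0,i=8, bit5=0)
  nb ..#..: next=#  (t=2,i=17, bit4=1)
  nb ...##: next=.  (t=0,i=0, bit3=0)
  nb ...#.: next=#  (t=1,i=12, bit2=1)
  nb ....#: next=#  (t=0,i=22, bit1=1)
  nb .....: next=.  (t=0,i=18, bit0=0)
  bits 11110111100010000000000111010110 = 4152885718

4152885718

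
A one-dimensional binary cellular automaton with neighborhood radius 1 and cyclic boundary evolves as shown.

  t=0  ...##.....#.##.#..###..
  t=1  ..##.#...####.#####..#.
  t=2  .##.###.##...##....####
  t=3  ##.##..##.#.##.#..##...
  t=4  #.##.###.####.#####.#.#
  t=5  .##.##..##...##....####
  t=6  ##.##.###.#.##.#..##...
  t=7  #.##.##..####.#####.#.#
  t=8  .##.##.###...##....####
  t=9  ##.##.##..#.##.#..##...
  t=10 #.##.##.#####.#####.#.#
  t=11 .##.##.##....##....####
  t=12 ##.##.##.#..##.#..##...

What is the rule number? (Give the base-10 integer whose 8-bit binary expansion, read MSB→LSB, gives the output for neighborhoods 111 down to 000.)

62

  ###|.  b7=0 t=0,i=19
  ##.|.  b6=0 t=0,i=4
  #.#|#  b5=1 t=0,i=11
  #..|#  b4=1 t=0,i=5
  .##|#  b3=1 t=0,i=3
  .#.|#  b2=1 t=0,i=10
  ..#|#  b1=1 t=0,i=2
  ...|.  b0=0 t=0,i=0
  bits 00111110 = 62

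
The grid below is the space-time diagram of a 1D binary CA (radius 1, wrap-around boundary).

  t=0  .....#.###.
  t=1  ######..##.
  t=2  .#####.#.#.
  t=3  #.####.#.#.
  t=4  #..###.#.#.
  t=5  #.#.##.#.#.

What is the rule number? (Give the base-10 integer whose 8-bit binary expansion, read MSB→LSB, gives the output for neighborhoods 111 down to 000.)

199

  nb ###: next=#  (t=0,i=8, bit7=1)
  nb ##.: next=#  (t=0,i=9, bit6=1)
  nb #.#: next=.  (t=0,i=6, bit5=0)
  nb #..: next=.  (t=0,i=10, bit4=0)
  nb .##: next=.  (t=0,i=7, bit3=0)
  nb .#.: next=#  (t=0,i=5, bit2=1)
  nb ..#: next=#  (t=0,i=4, bit1=1)
  nb ...: next=#  (t=0,i=0, bit0=1)
  bits 11000111 = 199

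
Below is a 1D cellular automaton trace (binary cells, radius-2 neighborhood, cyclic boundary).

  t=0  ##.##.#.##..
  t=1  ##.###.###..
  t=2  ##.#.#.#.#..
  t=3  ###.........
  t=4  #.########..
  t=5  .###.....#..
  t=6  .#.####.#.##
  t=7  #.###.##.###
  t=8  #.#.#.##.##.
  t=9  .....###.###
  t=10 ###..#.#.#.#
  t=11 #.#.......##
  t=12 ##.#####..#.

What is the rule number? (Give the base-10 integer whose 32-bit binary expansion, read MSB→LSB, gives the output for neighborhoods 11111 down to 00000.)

902019525

  nb #####: next=.  (t=4,i=4, bit31=0)
  nb ####.: next=.  (t=4,i=8, bit30=0)
  nb ###.#: next=#  (t=1,i=5, bit29=1)
  nb ###..: next=#  (t=1,i=9, bit28=1)
  nb ##.##: next=.  (t=0,i=2, bit27=0)
  nb ##.#.: next=#  (t=0,i=5, bit26=1)
  nb ##..#: next=.  (t=0,i=10, bit25=0)
  nb ##...: next=#  (t=3,i=3, bit24=1)
  nb #.###: next=#  (t=1,i=3, bit23=1)
  nb #.##.: next=#  (t=0,i=3, bit22=1)
  nb #.#.#: next=.  (t=0,i=6, bit21=0)
  nb #.#..: next=.  (t=2,i=9, bit20=0)
  nb #..##: next=.  (t=0,i=11, bit19=0)
  nb #..#.: next=.  (t=4,i=11, bit18=0)
  nb #...#: next=#  (t=5,i=11, bit17=1)
  nb #....: next=#  (t=3,i=4, bit16=1)
  nb .####: next=#  (t=4,i=3, bit15=1)
  nb .###.: next=.  (t=1,i=4, bit14=0)
  nb .##.#: next=#  (t=0,i=1, bit13=1)
  nb .##..: next=#  (t=0,i=9, bit12=1)
  nb .#.##: next=#  (t=0,i=7, bit11=1)
  nb .#.#.: next=.  (t=2,i=4, bit10=0)
  nb .#..#: next=.  (t=2,i=10, bit9=0)
  nb .#...: next=#  (t=5,i=10, bit8=1)
  nb ..###: next=#  (t=3,i=0, bit7=1)
  nb ..##.: next=#  (t=0,i=0, bit6=1)
  nb ..#.#: next=.  (t=4,i=0, bit5=0)
  nb ..#..: next=.  (t=5,i=9, bit4=0)
  nb ...##: next=.  (t=3,i=11, bit3=0)
  nb ...#.: next=#  (t=5,i=8, bit2=1)
  nb ....#: next=.  (t=3,i=10, bit1=0)
  nb .....: next=#  (t=3,i=5, bit0=1)
  bits 00110101110000111011100111000101 = 902019525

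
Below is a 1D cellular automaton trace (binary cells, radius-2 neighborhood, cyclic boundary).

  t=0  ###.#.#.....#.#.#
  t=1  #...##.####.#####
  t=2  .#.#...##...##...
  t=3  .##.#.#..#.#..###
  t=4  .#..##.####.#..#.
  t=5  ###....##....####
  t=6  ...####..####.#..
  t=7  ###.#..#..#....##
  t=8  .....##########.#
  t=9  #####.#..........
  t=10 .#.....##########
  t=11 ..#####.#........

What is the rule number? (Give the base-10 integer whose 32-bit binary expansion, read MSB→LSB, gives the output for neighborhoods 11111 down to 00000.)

  ##### -> .   bit 31 = 0  t=1,i=14
  ####. -> .   bit 30 = 0  t=0,i=1
  ###.# -> .   bit 29 = 0  t=0,i=2
  ###.. -> .   bit 28 = 0  t=1,i=0
  ##.## -> .   bit 27 = 0  t=1,i=6
  ##.#. -> .   bit 26 = 0  t=0,i=3
  ##..# -> #   bit 25 = 1  t=6,i=7
  ##... -> #   bit 24 = 1  t=1,i=1
  #.### -> #   bit 23 = 1  t=0,i=16
  #.##. -> #   bit 22 = 1  t=3,i=1
  #.#.# -> #   bit 21 = 1  t=0,i=4
  #.#.. -> .   bit 20 = 0  t=0,i=6
  #..## -> .   bit 19 = 0  t=3,i=13
  #..#. -> #   bit 18 = 1  t=3,i=8
  #...# -> .   bit 17 = 0  t=1,i=2
  #.... -> #   bit 16 = 1  t=0,i=8
  .#### -> #   bit 15 = 1  t=0,i=0
  .###. -> #   bit 14 = 1  t=3,i=15
  .##.# -> .   bit 13 = 0  t=1,i=5
  .##.. -> .   bit 12 = 0  t=2,i=8
  .#.## -> #   bit 11 = 1  t=0,i=15
  .#.#. -> #   bit 10 = 1  t=0,i=5
  .#..# -> #   bit 9 = 1  t=3,i=7
  .#... -> #   bit 8 = 1  t=0,i=7
  ..### -> .   bit 7 = 0  t=3,i=14
  ..##. -> .   bit 6 = 0  t=1,i=4
  ..#.# -> #   bit 5 = 1  t=0,i=12
  ..#.. -> #   bit 4 = 1  t=4,i=1
  ...## -> #   bit 3 = 1  t=1,i=3
  ...#. -> .   bit 2 = 0  t=0,i=11
  ....# -> #   bit 1 = 1  t=0,i=10
  ..... -> #   bit 0 = 1  t=0,i=9
  bits 00000011111001011100111100111011 = 65392443

65392443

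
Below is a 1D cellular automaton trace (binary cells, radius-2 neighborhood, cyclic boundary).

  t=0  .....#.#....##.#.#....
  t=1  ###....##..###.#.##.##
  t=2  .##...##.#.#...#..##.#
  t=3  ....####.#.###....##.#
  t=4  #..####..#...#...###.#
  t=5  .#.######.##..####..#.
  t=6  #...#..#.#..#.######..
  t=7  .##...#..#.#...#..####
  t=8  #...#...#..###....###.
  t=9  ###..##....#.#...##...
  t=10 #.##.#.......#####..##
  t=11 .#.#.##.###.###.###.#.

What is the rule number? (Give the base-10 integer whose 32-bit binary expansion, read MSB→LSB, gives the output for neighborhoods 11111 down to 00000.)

  [31] ##### => .  t=1,i=0
  [30] ####. => #  t=1,i=1
  [29] ###.# => .  t=1,i=13
  [28] ###.. => #  t=1,i=2
  [27] ##.## => #  t=1,i=19
  [26] ##.#. => .  t=0,i=14
  [25] ##..# => #  t=1,i=9
  [24] ##... => .  t=1,i=3
  [23] #.### => .  t=1,i=20
  [22] #.##. => .  t=1,i=17
  [21] #.#.# => #  t=0,i=15
  [20] #.#.. => #  t=0,i=7
  [19] #..## => .  t=1,i=10
  [18] #..#. => #  t=4,i=8
  [17] #...# => #  t=2,i=4
  [16] #.... => .  t=0,i=9
  [15] .#### => #  t=1,i=21
  [14] .###. => .  t=1,i=12
  [13] .##.# => #  t=0,i=13
  [12] .##.. => .  t=1,i=8
  [11] .#.## => .  t=1,i=16
  [10] .#.#. => .  t=0,i=6
  [9] .#..# => .  t=2,i=16
  [8] .#... => #  t=0,i=8
  [7] ..### => #  t=1,i=11
  [6] ..##. => #  t=0,i=12
  [5] ..#.# => .  t=0,i=5
  [4] ..#.. => .  t=2,i=15
  [3] ...## => #  t=0,i=11
  [2] ...#. => .  t=0,i=4
  [1] ....# => .  t=0,i=3
  [0] ..... => #  t=0,i=0
  bits 01011010001101101010000111001001 = 1513529801

1513529801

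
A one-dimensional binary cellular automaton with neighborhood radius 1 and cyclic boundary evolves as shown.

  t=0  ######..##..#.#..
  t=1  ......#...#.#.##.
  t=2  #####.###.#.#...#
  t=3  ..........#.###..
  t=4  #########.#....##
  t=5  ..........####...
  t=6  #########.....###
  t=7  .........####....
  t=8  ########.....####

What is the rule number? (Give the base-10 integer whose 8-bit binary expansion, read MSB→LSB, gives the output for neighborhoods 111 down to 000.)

21

  ###|.  b7=0 t=0,i=1
  ##.|.  b6=0 t=0,i=5
  #.#|.  b5=0 t=0,i=13
  #..|#  b4=1 t=0,i=6
  .##|.  b3=0 t=0,i=0
  .#.|#  b2=1 t=0,i=12
  ..#|.  b1=0 t=0,i=7
  ...|#  b0=1 t=1,i=0
  bits 00010101 = 21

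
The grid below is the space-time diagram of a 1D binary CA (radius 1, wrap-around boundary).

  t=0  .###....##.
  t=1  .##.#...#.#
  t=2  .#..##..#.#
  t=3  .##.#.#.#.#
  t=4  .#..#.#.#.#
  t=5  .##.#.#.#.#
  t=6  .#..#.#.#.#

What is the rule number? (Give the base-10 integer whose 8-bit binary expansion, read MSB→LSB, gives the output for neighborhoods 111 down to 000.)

  nb ###: next=#  (t=0,i=2, bit7=1)
  nb ##.: next=.  (t=0,i=3, bit6=0)
  nb #.#: next=.  (t=1,i=0, bit5=0)
  nb #..: next=#  (t=0,i=4, bit4=1)
  nb .##: next=#  (t=0,i=1, bit3=1)
  nb .#.: next=#  (t=1,i=4, bit2=1)
  nb ..#: next=.  (t=0,i=0, bit1=0)
  nb ...: next=.  (t=0,i=5, bit0=0)
  bits 10011100 = 156

156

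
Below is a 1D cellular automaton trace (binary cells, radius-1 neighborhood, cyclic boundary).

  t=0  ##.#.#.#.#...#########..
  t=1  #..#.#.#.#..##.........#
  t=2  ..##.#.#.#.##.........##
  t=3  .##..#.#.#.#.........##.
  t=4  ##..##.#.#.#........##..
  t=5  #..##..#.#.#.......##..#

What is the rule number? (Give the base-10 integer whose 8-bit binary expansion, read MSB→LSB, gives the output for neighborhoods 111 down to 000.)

14

  ### -> .   bit 7 = 0  t=0,i=14
  ##. -> .   bit 6 = 0  t=0,i=1
  #.# -> .   bit 5 = 0  t=0,i=2
  #.. -> .   bit 4 = 0  t=0,i=10
  .## -> #   bit 3 = 1  t=0,i=0
  .#. -> #   bit 2 = 1  t=0,i=3
  ..# -> #   bit 1 = 1  t=0,i=12
  ... -> .   bit 0 = 0  t=0,i=11
  bits 00001110 = 14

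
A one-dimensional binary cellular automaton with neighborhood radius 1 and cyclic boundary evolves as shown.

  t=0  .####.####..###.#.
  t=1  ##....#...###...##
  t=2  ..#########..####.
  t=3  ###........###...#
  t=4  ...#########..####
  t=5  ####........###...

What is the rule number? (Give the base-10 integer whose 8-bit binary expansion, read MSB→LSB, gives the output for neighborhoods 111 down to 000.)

  nb ###: next=.  (t=0,i=2, bit7=0)
  nb ##.: next=.  (t=0,i=4, bit6=0)
  nb #.#: next=.  (t=0,i=5, bit5=0)
  nb #..: next=#  (t=0,i=10, bit4=1)
  nb .##: next=#  (t=0,i=1, bit3=1)
  nb .#.: next=#  (t=0,i=16, bit2=1)
  nb ..#: next=#  (t=0,i=0, bit1=1)
  nb ...: next=#  (t=1,i=3, bit0=1)
  bits 00011111 = 31

31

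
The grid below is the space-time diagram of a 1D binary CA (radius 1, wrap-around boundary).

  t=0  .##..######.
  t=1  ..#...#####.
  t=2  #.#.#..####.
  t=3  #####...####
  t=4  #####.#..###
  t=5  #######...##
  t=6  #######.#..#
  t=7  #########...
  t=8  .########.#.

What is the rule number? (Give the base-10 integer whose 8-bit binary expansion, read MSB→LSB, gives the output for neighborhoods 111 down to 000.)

  ### -> #   bit 7 = 1  t=0,i=6
  ##. -> #   bit 6 = 1  t=0,i=2
  #.# -> #   bit 5 = 1  t=2,i=1
  #.. -> .   bit 4 = 0  t=0,i=3
  .## -> .   bit 3 = 0  t=0,i=1
  .#. -> #   bit 2 = 1  t=1,i=2
  ..# -> .   bit 1 = 0  t=0,i=0
  ... -> #   bit 0 = 1  t=1,i=0
  bits 11100101 = 229

229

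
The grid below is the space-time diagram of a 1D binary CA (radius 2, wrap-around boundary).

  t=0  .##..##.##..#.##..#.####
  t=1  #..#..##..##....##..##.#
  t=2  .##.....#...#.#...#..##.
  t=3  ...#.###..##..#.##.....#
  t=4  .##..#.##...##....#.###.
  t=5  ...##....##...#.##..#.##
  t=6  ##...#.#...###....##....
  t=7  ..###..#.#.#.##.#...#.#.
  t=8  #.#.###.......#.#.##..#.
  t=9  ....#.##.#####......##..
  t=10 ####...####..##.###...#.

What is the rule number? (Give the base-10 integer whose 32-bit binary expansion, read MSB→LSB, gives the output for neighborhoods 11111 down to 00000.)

999727239

  ##### -> .   bit 31 = 0  t=9,i=11
  ####. -> .   bit 30 = 0  t=0,i=22
  ###.# -> #   bit 29 = 1  t=0,i=23
  ###.. -> #   bit 28 = 1  t=3,i=7
  ##.## -> #   bit 27 = 1  t=0,i=0
  ##.#. -> .   bit 26 = 0  t=7,i=15
  ##..# -> #   bit 25 = 1  t=0,i=3
  ##... -> #   bit 24 = 1  t=1,i=12
  #.### -> #   bit 23 = 1  t=0,i=20
  #.##. -> .   bit 22 = 0  t=0,i=1
  #.#.# -> .   bit 21 = 0  t=7,i=9
  #.#.. -> #   bit 20 = 1  t=2,i=14
  #..## -> .   bit 19 = 0  t=0,i=4
  #..#. -> #   bit 18 = 1  t=0,i=11
  #...# -> #   bit 17 = 1  t=2,i=10
  #.... -> .   bit 16 = 0  t=1,i=13
  .#### -> #   bit 15 = 1  t=0,i=21
  .###. -> .   bit 14 = 0  t=3,i=6
  .##.# -> #   bit 13 = 1  t=0,i=6
  .##.. -> .   bit 12 = 0  t=0,i=2
  .#.## -> .   bit 11 = 0  t=0,i=13
  .#.#. -> .   bit 10 = 0  t=2,i=13
  .#..# -> .   bit 9 = 0  t=1,i=4
  .#... -> .   bit 8 = 0  t=2,i=9
  ..### -> #   bit 7 = 1  t=6,i=11
  ..##. -> .   bit 6 = 0  t=0,i=5
  ..#.# -> .   bit 5 = 0  t=0,i=12
  ..#.. -> .   bit 4 = 0  t=1,i=3
  ...## -> .   bit 3 = 0  t=1,i=15
  ...#. -> #   bit 2 = 1  t=2,i=7
  ....# -> #   bit 1 = 1  t=1,i=14
  ..... -> #   bit 0 = 1  t=2,i=5
  bits 00111011100101101010000010000111 = 999727239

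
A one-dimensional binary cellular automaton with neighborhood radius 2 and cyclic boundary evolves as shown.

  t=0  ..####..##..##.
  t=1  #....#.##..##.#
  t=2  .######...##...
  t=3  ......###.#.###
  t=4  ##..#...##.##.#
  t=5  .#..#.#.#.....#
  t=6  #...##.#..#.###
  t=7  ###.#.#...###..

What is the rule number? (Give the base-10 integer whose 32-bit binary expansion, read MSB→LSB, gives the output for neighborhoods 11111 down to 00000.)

  [31] ##### => .  t=2,i=3
  [30] ####. => .  t=0,i=4
  [29] ###.# => #  t=3,i=8
  [28] ###.. => #  t=0,i=5
  [27] ##.## => .  t=1,i=13
  [26] ##.#. => #  t=3,i=9
  [25] ##..# => .  t=0,i=6
  [24] ##... => #  t=0,i=14
  [23] #.### => #  t=3,i=12
  [22] #.##. => .  t=1,i=7
  [21] #.#.# => .  t=3,i=10
  [20] #.#.. => .  t=5,i=1
  [19] #..## => #  t=0,i=7
  [18] #..#. => .  t=4,i=3
  [17] #...# => #  t=0,i=0
  [16] #.... => #  t=1,i=2
  [15] .#### => .  t=0,i=3
  [14] .###. => .  t=3,i=7
  [13] .##.# => .  t=1,i=12
  [12] .##.. => .  t=0,i=9
  [11] .#.## => #  t=1,i=6
  [10] .#.#. => #  t=5,i=0
  [9] .#..# => .  t=5,i=2
  [8] .#... => .  t=4,i=5
  [7] ..### => .  t=0,i=2
  [6] ..##. => #  t=0,i=8
  [5] ..#.# => #  t=1,i=5
  [4] ..#.. => #  t=4,i=4
  [3] ...## => .  t=0,i=1
  [2] ...#. => #  t=1,i=4
  [1] ....# => #  t=1,i=3
  [0] ..... => .  t=3,i=2
  bits 00110101100010110000110001110110 = 898305142

898305142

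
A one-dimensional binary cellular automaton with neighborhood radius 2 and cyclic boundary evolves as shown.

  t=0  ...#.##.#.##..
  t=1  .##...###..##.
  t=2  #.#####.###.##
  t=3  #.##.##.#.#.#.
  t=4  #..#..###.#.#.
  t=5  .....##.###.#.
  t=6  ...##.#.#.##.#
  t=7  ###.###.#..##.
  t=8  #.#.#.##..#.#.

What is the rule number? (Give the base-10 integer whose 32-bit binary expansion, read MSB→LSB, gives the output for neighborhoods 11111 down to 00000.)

2007675278

  [31] ##### => .  t=2,i=4
  [30] ####. => #  t=2,i=5
  [29] ###.# => #  t=2,i=0
  [28] ###.. => #  t=1,i=8
  [27] ##.## => .  t=2,i=1
  [26] ##.#. => #  t=0,i=7
  [25] ##..# => #  t=1,i=9
  [24] ##... => #  t=0,i=12
  [23] #.### => #  t=2,i=2
  [22] #.##. => .  t=0,i=5
  [21] #.#.# => #  t=0,i=8
  [20] #.#.. => .  t=4,i=0
  [19] #..## => #  t=1,i=0
  [18] #..#. => .  t=4,i=2
  [17] #...# => #  t=1,i=4
  [16] #.... => .  t=0,i=13
  [15] .#### => #  t=2,i=3
  [14] .###. => .  t=1,i=7
  [13] .##.# => #  t=0,i=6
  [12] .##.. => #  t=0,i=11
  [11] .#.## => .  t=0,i=4
  [10] .#.#. => .  t=3,i=9
  [9] .#..# => .  t=4,i=1
  [8] .#... => #  t=5,i=13
  [7] ..### => #  t=1,i=6
  [6] ..##. => .  t=1,i=1
  [5] ..#.# => .  t=0,i=3
  [4] ..#.. => .  t=4,i=3
  [3] ...## => #  t=1,i=5
  [2] ...#. => #  t=0,i=2
  [1] ....# => #  t=0,i=1
  [0] ..... => .  t=0,i=0
  bits 01110111101010101011000110001110 = 2007675278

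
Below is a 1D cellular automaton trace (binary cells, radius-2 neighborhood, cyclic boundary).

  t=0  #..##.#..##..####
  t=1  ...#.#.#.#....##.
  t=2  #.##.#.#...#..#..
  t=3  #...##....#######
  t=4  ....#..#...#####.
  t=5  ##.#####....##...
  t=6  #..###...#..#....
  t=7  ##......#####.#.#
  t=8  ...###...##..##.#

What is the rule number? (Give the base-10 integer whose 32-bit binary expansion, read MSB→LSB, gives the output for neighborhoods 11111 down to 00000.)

  ##### -> #   bit 31 = 1  t=0,i=15
  ####. -> .   bit 30 = 0  t=0,i=16
  ###.# -> .   bit 29 = 0  t=7,i=12
  ###.. -> .   bit 28 = 0  t=0,i=0
  ##.## -> .   bit 27 = 0  t=5,i=2
  ##.#. -> #   bit 26 = 1  t=0,i=5
  ##..# -> .   bit 25 = 0  t=0,i=1
  ##... -> .   bit 24 = 0  t=1,i=16
  #.### -> #   bit 23 = 1  t=5,i=3
  #.##. -> .   bit 22 = 0  t=2,i=2
  #.#.# -> #   bit 21 = 1  t=1,i=5
  #.#.. -> .   bit 20 = 0  t=0,i=6
  #..## -> .   bit 19 = 0  t=0,i=2
  #..#. -> #   bit 18 = 1  t=2,i=13
  #...# -> .   bit 17 = 0  t=2,i=9
  #.... -> #   bit 16 = 1  t=1,i=0
  .#### -> #   bit 15 = 1  t=0,i=14
  .###. -> .   bit 14 = 0  t=6,i=4
  .##.# -> .   bit 13 = 0  t=0,i=4
  .##.. -> .   bit 12 = 0  t=0,i=10
  .#.## -> .   bit 11 = 0  t=2,i=1
  .#.#. -> .   bit 10 = 0  t=1,i=4
  .#..# -> #   bit 9 = 1  t=0,i=7
  .#... -> .   bit 8 = 0  t=1,i=10
  ..### -> .   bit 7 = 0  t=0,i=13
  ..##. -> #   bit 6 = 1  t=0,i=3
  ..#.# -> #   bit 5 = 1  t=1,i=3
  ..#.. -> #   bit 4 = 1  t=2,i=11
  ...## -> .   bit 3 = 0  t=1,i=13
  ...#. -> #   bit 2 = 1  t=1,i=2
  ....# -> .   bit 1 = 0  t=1,i=1
  ..... -> #   bit 0 = 1  t=4,i=1
  bits 10000100101001011000001001110101 = 2225439349

2225439349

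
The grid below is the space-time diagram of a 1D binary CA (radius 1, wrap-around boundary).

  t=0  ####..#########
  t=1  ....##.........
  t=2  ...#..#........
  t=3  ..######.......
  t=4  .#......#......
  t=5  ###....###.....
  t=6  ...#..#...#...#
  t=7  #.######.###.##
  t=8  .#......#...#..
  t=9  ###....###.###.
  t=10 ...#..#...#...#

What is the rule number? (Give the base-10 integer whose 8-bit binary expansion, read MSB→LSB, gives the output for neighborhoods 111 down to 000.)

  [7] ### => .  t=0,i=0
  [6] ##. => .  t=0,i=3
  [5] #.# => #  t=7,i=1
  [4] #.. => #  t=0,i=4
  [3] .## => .  t=0,i=6
  [2] .#. => #  t=2,i=3
  [1] ..# => #  t=0,i=5
  [0] ... => .  t=1,i=0
  bits 00110110 = 54

54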